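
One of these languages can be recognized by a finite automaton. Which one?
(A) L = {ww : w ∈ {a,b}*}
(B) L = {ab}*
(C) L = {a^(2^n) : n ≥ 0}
(B) {ab}*

(B) L = {ab}* is regular.

This can be recognized by a finite automaton (DFA/NFA).
Regular expressions like {ab}* define regular languages.

The other choices are not regular:
- {a^(2^n) : n ≥ 0}: After pumping, length is no longer a power of 2
- {ww : w ∈ {a,b}*}: After pumping, the two halves no longer match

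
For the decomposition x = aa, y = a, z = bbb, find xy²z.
aaaabbb

Given x = 'aa', y = 'a', z = 'bbb' and i = 2:

xy^2z = x + y·y·...·y (2 times) + z
       = 'aa' + 'a'^2 + 'bbb'
       = 'aa' + 'aa' + 'bbb'
       = 'aaaabbb'

The pumped string is 'aaaabbb' with length 7.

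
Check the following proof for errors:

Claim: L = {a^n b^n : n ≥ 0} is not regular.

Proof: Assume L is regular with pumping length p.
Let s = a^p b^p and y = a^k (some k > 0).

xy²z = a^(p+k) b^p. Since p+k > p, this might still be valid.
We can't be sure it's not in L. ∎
The proof is INCORRECT.

Error: The conclusion is wrong.
xy²z = a^(p+k) b^p is definitely NOT in L because the number of a's (p+k) ≠ number of b's (p).
The proof incorrectly doubts what is actually a valid contradiction.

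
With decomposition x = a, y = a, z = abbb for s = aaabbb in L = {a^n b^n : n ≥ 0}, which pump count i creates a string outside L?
i = 3

xy³z = a · aaa · abbb = aaaaabbb; aaaaabbb has 5 a's and 3 b's; 5 ≠ 3, so it is not in L.
(Other choices also work, e.g. i = 0, 2; only i = 1 is guaranteed to stay in L since xy¹z = s.)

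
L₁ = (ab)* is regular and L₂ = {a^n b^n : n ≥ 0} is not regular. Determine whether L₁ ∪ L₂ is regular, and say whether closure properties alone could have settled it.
No — L₁ ∪ L₂ is not regular.

Let U = (ab)* ∪ {a^n b^n}. If U were regular, then U ∩ aa*bb* would be regular (closure under intersection with a regular language). But (ab)* ∩ aa*bb* = {ab} and {a^n b^n} ∩ aa*bb* = {a^n b^n : n ≥ 1}, so U ∩ aa*bb* = {a^n b^n : n ≥ 1}, which is not regular. Hence U is not regular.

Note that the bare facts "L₁ regular, L₂ non-regular" do not settle the question by themselves: the closure of regular languages under ∪, ∩, complement and difference applies only when BOTH operands are regular. With a non-regular operand the result can come out regular or non-regular depending on the specific languages, so one has to work out L₁ ∪ L₂ for this particular pair, as above.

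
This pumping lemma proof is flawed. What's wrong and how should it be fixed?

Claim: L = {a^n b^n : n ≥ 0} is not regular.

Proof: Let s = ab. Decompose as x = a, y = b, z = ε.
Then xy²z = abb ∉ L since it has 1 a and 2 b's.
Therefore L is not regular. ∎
Error: The string s = ab might be shorter than the pumping length p.

Correction: Choose s = a^p b^p to ensure |s| ≥ p. Also, the decomposition is wrong: with |xy| ≤ p, y cannot include b's when s starts with p a's.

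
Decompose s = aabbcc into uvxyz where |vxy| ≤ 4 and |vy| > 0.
u='a', v='a', x='bb', y='c', z='c'

For s = aabbcc with pumping length p = 4:

One valid decomposition:
- u = 'a'
- v = 'a'
- x = 'bb'
- y = 'c'
- z = 'c'

Verification:
- uvxyz = 'a' + 'a' + 'bb' + 'c' + 'c' = aabbcc ✓
- |vxy| = |'abbc'| = 4 ≤ 4 ✓
- |vy| = |'ac'| = 2 > 0 ✓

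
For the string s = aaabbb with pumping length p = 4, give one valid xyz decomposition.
x = 'aaa', y = 'b', z = 'bb'

For s = aaabbb and p = 4, one valid decomposition is:
- x = 'aaa' (length 3)
- y = 'b' (length 1)
- z = 'bb' (length 2)

Verification:
- xyz = 'aaa' + 'b' + 'bb' = aaabbb ✓
- |xy| = 4 ≤ 4 ✓
- |y| = 1 > 0 ✓

All pumping lemma constraints are satisfied.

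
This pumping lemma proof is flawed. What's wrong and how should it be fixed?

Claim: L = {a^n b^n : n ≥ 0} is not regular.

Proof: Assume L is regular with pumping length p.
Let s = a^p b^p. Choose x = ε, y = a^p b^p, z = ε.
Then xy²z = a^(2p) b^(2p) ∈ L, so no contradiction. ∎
Error: The decomposition violates |xy| ≤ p. With y = a^p b^p, |xy| = |y| = 2p > p. (The proof also miscomputes xy²z, which would be a^p b^p a^p b^p rather than a^(2p) b^(2p), and it wrongly treats one harmless decomposition as settling the matter — the prover does not get to choose the decomposition.)

Correction: The pumping lemma requires |xy| ≤ p, and the argument must handle every decomposition satisfying |xy| ≤ p, |y| ≥ 1. Since s starts with p a's, any such y consists only of a's, say y = a^k with k ≥ 1. Then xy²z = a^(p+k) b^p has unequal numbers of a's and b's, so xy²z ∉ L — the required contradiction.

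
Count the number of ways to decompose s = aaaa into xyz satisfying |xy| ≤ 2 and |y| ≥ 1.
3

For s = 'aaaa' with pumping length p = 2:

Constraints: |xy| ≤ 2, |y| > 0

Valid decompositions (|xy| ≤ p, |y| ≥ 1):
  • x='', y='a', z='aaa'
  • x='a', y='a', z='aa'
  • x='', y='aa', z='aa'

Total count: 3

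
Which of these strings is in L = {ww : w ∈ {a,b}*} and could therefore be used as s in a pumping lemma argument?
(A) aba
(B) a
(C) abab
(C) abab

The pumping lemma is applied to a string s that lies in L, so first check membership of each option:
- (A) aba has odd length 3, so it cannot be written as ww and is not in L ✗
- (B) a has odd length 1, so it cannot be written as ww and is not in L ✗
- (C) abab splits into halves ab · ab, which are equal, so it is in L (w = ab) ✓

Only (C) abab is in L, so it is the only candidate that could play the role of s.
(In a complete proof one picks s in terms of the pumping length p so that |s| ≥ p is guaranteed; a fixed string like abab illustrates the shape of such an s.)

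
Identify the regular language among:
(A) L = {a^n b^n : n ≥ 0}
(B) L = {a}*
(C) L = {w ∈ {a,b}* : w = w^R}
(B) {a}*

(B) L = {a}* is regular.

This can be recognized by a finite automaton (DFA/NFA).
Regular expressions like {a}* define regular languages.

The other choices are not regular:
- {a^n b^n : n ≥ 0}: After pumping, the number of a's and b's become unequal
- {w ∈ {a,b}* : w = w^R}: After pumping, the string is no longer symmetric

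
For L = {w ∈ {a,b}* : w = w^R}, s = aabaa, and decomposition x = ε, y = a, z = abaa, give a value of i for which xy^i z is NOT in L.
i = 0

xy⁰z = ε · ε · abaa = abaa; abaa reversed is aaba ≠ abaa, so it is not a palindrome and is not in L.
(Other choices also work, e.g. i = 2, 3; only i = 1 is guaranteed to stay in L since xy¹z = s.)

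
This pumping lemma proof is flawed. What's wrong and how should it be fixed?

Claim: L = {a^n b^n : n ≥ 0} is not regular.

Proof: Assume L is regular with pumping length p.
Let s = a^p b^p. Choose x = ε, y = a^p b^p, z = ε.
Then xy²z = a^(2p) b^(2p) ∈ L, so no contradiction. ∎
Error: The decomposition violates |xy| ≤ p. With y = a^p b^p, |xy| = |y| = 2p > p. (The proof also miscomputes xy²z, which would be a^p b^p a^p b^p rather than a^(2p) b^(2p), and it wrongly treats one harmless decomposition as settling the matter — the prover does not get to choose the decomposition.)

Correction: The pumping lemma requires |xy| ≤ p, and the argument must handle every decomposition satisfying |xy| ≤ p, |y| ≥ 1. Since s starts with p a's, any such y consists only of a's, say y = a^k with k ≥ 1. Then xy²z = a^(p+k) b^p has unequal numbers of a's and b's, so xy²z ∉ L — the required contradiction.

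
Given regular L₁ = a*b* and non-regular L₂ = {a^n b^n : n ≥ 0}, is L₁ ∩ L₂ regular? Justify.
No — L₁ ∩ L₂ is not regular.

Every string a^n b^n already lies in a*b*, so L₁ ∩ L₂ = {a^n b^n : n ≥ 0} = L₂ itself, which is the standard non-regular language (pump s = a^p b^p).

Note that the bare facts "L₁ regular, L₂ non-regular" do not settle the question by themselves: the closure of regular languages under ∪, ∩, complement and difference applies only when BOTH operands are regular. With a non-regular operand the result can come out regular or non-regular depending on the specific languages, so one has to work out L₁ ∩ L₂ for this particular pair, as above.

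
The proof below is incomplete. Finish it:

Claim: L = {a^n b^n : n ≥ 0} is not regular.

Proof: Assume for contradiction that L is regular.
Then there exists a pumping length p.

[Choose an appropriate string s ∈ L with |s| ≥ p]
s = a^p b^p

This string is in L (has equal a's and b's) and has length 2p ≥ p.
Any decomposition xyz with |xy| ≤ p means y consists only of a's,
so pumping will unbalance the counts.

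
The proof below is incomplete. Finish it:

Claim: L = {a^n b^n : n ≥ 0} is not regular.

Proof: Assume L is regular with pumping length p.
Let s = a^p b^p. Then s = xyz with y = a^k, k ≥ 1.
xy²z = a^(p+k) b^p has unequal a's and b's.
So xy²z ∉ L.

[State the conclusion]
This contradicts the pumping lemma for regular languages,
which guarantees xy^i z ∈ L for all i ≥ 0.

Since our assumption that L is regular leads to a contradiction,
we conclude that L = {a^n b^n : n ≥ 0} is NOT regular. ∎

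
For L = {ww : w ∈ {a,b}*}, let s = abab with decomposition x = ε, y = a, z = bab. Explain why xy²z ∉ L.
xy²z = aabab ∉ L

Pumping with i = 2 replaces y = a by y² = aa:
- Original: s = xyz = abab; abab splits into halves ab · ab, which are equal, so it is in L (w = ab)
- Pumped: xy²z = ε · aa · bab = aabab
- aabab has odd length 5, so it cannot be written as ww and is not in L

The pumping lemma would require xy²z ∈ L, so this decomposition yields a contradiction.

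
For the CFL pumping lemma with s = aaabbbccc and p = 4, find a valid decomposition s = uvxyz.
u='aa', v='a', x='bb', y='b', z='ccc'

For s = aaabbbccc with pumping length p = 4:

One valid decomposition:
- u = 'aa'
- v = 'a'
- x = 'bb'
- y = 'b'
- z = 'ccc'

Verification:
- uvxyz = 'aa' + 'a' + 'bb' + 'b' + 'ccc' = aaabbbccc ✓
- |vxy| = |'abbb'| = 4 ≤ 4 ✓
- |vy| = |'ab'| = 2 > 0 ✓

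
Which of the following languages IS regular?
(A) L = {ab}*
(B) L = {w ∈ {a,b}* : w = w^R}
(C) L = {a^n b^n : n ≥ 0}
(A) {ab}*

(A) L = {ab}* is regular.

This can be recognized by a finite automaton (DFA/NFA).
Regular expressions like {ab}* define regular languages.

The other choices are not regular:
- {w ∈ {a,b}* : w = w^R}: After pumping, the string is no longer symmetric
- {a^n b^n : n ≥ 0}: After pumping, the number of a's and b's become unequal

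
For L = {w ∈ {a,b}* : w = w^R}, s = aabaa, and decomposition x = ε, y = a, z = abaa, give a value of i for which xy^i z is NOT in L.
i = 0

xy⁰z = ε · ε · abaa = abaa; abaa reversed is aaba ≠ abaa, so it is not a palindrome and is not in L.
(Other choices also work, e.g. i = 2, 3; only i = 1 is guaranteed to stay in L since xy¹z = s.)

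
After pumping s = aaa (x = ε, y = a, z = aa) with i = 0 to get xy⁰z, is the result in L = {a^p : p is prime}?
Yes

xy⁰z = ε · ε · aa = aa.
aa has length 2, which is prime, so it is in L.
(A single pumped string landing in L is not a contradiction by itself; a non-regularity proof needs some i for which xy^i z ∉ L, for every admissible decomposition.)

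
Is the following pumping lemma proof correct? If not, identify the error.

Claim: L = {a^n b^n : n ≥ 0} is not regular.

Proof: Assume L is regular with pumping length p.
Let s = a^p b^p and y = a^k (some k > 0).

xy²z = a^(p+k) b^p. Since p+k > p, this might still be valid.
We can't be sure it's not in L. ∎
The proof is INCORRECT.

Error: The conclusion is wrong.
xy²z = a^(p+k) b^p is definitely NOT in L because the number of a's (p+k) ≠ number of b's (p).
The proof incorrectly doubts what is actually a valid contradiction.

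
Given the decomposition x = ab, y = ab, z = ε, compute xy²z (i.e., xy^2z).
ababab

Given x = 'ab', y = 'ab', z = '' and i = 2:

xy^2z = x + y·y·...·y (2 times) + z
       = 'ab' + 'ab'^2 + ''
       = 'ab' + 'abab' + ''
       = 'ababab'

The pumped string is 'ababab' with length 6.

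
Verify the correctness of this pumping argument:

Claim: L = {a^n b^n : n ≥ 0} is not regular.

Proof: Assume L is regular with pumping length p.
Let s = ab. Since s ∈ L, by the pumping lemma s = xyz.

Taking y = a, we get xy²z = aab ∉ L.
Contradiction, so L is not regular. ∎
The proof is INCORRECT.

Error: The string s = ab may be shorter than p.
The pumping lemma only applies to strings with |s| ≥ p, and p is not under our control.
We must choose s in terms of p, e.g. s = a^p b^p, to ensure |s| ≥ p.
(The proof also fixes one particular y; a valid argument must handle every decomposition with |xy| ≤ p and |y| ≥ 1 — for s = a^p b^p this forces y = a^k, and then xy²z = a^(p+k) b^p ∉ L.)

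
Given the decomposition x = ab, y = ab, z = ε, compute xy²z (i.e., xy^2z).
ababab

Given x = 'ab', y = 'ab', z = '' and i = 2:

xy^2z = x + y·y·...·y (2 times) + z
       = 'ab' + 'ab'^2 + ''
       = 'ab' + 'abab' + ''
       = 'ababab'

The pumped string is 'ababab' with length 6.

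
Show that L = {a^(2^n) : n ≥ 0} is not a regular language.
Assume for contradiction that L is regular, and let p ≥ 1 be the pumping length given by the pumping lemma.
Choose s = a^(2^p). Then s ∈ L and |s| = 2^p ≥ p.
By the pumping lemma, s = xyz for some x, y, z with |xy| ≤ p, |y| ≥ 1, and xy^i z ∈ L for every i ≥ 0.
Here y = a^k for some k with 1 ≤ k ≤ |xy| ≤ p, and p < 2^p.

Take i = 2: |xy²z| = 2^p + k.
Now 2^p < 2^p + k ≤ 2^p + p < 2^p + 2^p = 2^(p+1).
So |xy²z| lies strictly between the consecutive powers of two 2^p and 2^(p+1), hence is not a power of 2, and xy²z ∉ L.

This contradicts the pumping lemma, which requires xy^i z ∈ L for all i ≥ 0.
Hence L = {a^(2^n) : n ≥ 0} is not regular. ∎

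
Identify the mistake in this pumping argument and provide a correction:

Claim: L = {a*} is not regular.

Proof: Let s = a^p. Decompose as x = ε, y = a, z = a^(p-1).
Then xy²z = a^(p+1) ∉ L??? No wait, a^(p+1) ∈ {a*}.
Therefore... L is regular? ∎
Error: The proof attempts to show a*  is not regular, but a* IS regular!

Correction: a* is a regular language (recognized by a simple DFA with one accepting state and self-loop on 'a'). The pumping lemma can only prove non-regularity, not regularity. For regular languages, pumping always works.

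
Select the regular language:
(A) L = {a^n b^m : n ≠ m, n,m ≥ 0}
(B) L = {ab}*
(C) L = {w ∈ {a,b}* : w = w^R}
(B) {ab}*

(B) L = {ab}* is regular.

This can be recognized by a finite automaton (DFA/NFA).
Regular expressions like {ab}* define regular languages.

The other choices are not regular:
- {w ∈ {a,b}* : w = w^R}: After pumping, the string is no longer symmetric
- {a^n b^m : n ≠ m, n,m ≥ 0}: After pumping a's, we can make n = m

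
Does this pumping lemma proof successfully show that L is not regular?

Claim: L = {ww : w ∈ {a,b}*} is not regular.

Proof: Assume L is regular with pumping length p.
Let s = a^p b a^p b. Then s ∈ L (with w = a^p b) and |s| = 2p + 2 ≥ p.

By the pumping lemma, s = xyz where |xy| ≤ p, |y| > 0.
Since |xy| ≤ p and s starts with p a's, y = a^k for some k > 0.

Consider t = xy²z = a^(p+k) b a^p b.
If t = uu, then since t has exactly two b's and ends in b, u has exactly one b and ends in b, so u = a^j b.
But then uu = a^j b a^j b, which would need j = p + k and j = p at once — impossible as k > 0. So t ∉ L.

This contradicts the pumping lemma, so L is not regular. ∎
The proof is correct.

This proof is valid because:
1. s = a^p b a^p b is in L and is chosen in terms of p, so |s| ≥ p holds for every p
2. The decomposition analysis is correct: |xy| ≤ p forces y to lie inside the leading a's
3. The contradiction is valid: the argument shows a^(p+k) b a^p b cannot be split into two equal halves
4. The conclusion follows logically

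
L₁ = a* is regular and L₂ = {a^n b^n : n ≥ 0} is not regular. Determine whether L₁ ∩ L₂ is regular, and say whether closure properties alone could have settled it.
Yes — L₁ ∩ L₂ is regular.

A string of a* contains no b's, and the only string of {a^n b^n} with no b's is ε (n = 0). So L₁ ∩ L₂ = {ε}, a finite language, which is regular.

Note that the bare facts "L₁ regular, L₂ non-regular" do not settle the question by themselves: the closure of regular languages under ∪, ∩, complement and difference applies only when BOTH operands are regular. With a non-regular operand the result can come out regular or non-regular depending on the specific languages, so one has to work out L₁ ∩ L₂ for this particular pair, as above.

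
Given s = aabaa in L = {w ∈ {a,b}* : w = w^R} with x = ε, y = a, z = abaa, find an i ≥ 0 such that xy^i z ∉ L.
i = 2

xy²z = ε · aa · abaa = aaabaa; aaabaa reversed is aabaaa ≠ aaabaa, so it is not a palindrome and is not in L.
(Other choices also work, e.g. i = 0, 3; only i = 1 is guaranteed to stay in L since xy¹z = s.)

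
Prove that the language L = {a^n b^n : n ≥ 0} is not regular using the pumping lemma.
Assume for contradiction that L is regular, and let p ≥ 1 be the pumping length given by the pumping lemma.
Choose s = a^p b^p. Then s ∈ L and |s| = 2p ≥ p.
By the pumping lemma, s = xyz for some x, y, z with |xy| ≤ p, |y| ≥ 1, and xy^i z ∈ L for every i ≥ 0.
Since |xy| ≤ p and the first p symbols of s are all a's, we must have y = a^k for some k with 1 ≤ k ≤ p.

Take i = 3: xy³z = a^(p + 2k) b^p.
This string has p + 2k a's but p b's, and p + 2k > p because k ≥ 1. So xy³z ∉ L.

This contradicts the pumping lemma, which requires xy^i z ∈ L for all i ≥ 0.
Hence L = {a^n b^n : n ≥ 0} is not regular. ∎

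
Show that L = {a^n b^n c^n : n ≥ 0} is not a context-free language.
Assume for contradiction that L is context-free, and let p ≥ 1 be the pumping length given by the pumping lemma for CFLs.
Choose s = a^p b^p c^p. Then s ∈ L and |s| = 3p ≥ p.
By the CFL pumping lemma, s = uvxyz for some u, v, x, y, z with |vxy| ≤ p, |vy| ≥ 1, and uv^i xy^i z ∈ L for every i ≥ 0.

Because |vxy| ≤ p, the window vxy cannot contain both an a and a c: any substring of s containing both must include the entire block b^p plus at least one a and one c, so it has length ≥ p + 2 > p.
Hence at least one of the letters a, c does not occur in vy at all.

Take i = 0: the string uxz is obtained from s by deleting |vy| ≥ 1 symbols, so |uxz| = 3p − |vy| < 3p.
But the letter (a or c) that does not occur in vy still occurs exactly p times in uxz. Every string of L with exactly p copies of some letter is a^p b^p c^p, of length 3p. Since |uxz| < 3p, uxz ∉ L.

This contradicts the CFL pumping lemma, which requires uv^i xy^i z ∈ L for all i ≥ 0.
Hence L = {a^n b^n c^n : n ≥ 0} is not context-free. ∎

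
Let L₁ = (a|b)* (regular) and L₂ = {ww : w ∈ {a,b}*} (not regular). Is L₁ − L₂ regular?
No — L₁ − L₂ is not regular.

L₁ − L₂ is the complement of {ww} within {a,b}*. If it were regular, its complement {ww} would be regular as well (regular languages are closed under complement) — contradiction. So L₁ − L₂ is not regular.

Note that the bare facts "L₁ regular, L₂ non-regular" do not settle the question by themselves: the closure of regular languages under ∪, ∩, complement and difference applies only when BOTH operands are regular. With a non-regular operand the result can come out regular or non-regular depending on the specific languages, so one has to work out L₁ − L₂ for this particular pair, as above.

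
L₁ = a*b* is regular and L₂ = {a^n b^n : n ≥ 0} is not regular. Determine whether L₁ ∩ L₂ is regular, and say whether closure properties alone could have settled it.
No — L₁ ∩ L₂ is not regular.

Every string a^n b^n already lies in a*b*, so L₁ ∩ L₂ = {a^n b^n : n ≥ 0} = L₂ itself, which is the standard non-regular language (pump s = a^p b^p).

Note that the bare facts "L₁ regular, L₂ non-regular" do not settle the question by themselves: the closure of regular languages under ∪, ∩, complement and difference applies only when BOTH operands are regular. With a non-regular operand the result can come out regular or non-regular depending on the specific languages, so one has to work out L₁ ∩ L₂ for this particular pair, as above.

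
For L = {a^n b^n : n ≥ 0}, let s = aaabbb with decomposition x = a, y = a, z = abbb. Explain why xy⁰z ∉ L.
xy⁰z = aabbb ∉ L

Pumping with i = 0 replaces y = a by y⁰ = ε:
- Original: s = xyz = aaabbb; aaabbb = a^3 b^3 has equal counts (3 = 3), so it is in L
- Pumped: xy⁰z = a · ε · abbb = aabbb
- aabbb has 2 a's and 3 b's; 2 ≠ 3, so it is not in L

The pumping lemma would require xy⁰z ∈ L, so this decomposition yields a contradiction.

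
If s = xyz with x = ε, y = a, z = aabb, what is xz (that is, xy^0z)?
aabb

Given x = '', y = 'a', z = 'aabb' and i = 0:

xy^0z = x + y·y·...·y (0 times) + z
       = '' + 'a'^0 + 'aabb'
       = '' + '' + 'aabb'
       = 'aabb'

The pumped string is 'aabb' with length 4.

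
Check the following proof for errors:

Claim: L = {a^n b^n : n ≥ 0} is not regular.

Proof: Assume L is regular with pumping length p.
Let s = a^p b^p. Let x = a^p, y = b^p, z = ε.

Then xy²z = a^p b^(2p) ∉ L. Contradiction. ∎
The proof is INCORRECT.

Error: The decomposition violates |xy| ≤ p.
With x = a^p and y = b^p, we have |xy| = 2p > p.
The pumping lemma requires |xy| ≤ p, so y must be within the first p characters.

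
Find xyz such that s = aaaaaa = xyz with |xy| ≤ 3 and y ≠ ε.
x = 'a', y = 'a', z = 'aaaa'

For s = aaaaaa and p = 3, one valid decomposition is:
- x = 'a' (length 1)
- y = 'a' (length 1)
- z = 'aaaa' (length 4)

Verification:
- xyz = 'a' + 'a' + 'aaaa' = aaaaaa ✓
- |xy| = 2 ≤ 3 ✓
- |y| = 1 > 0 ✓

All pumping lemma constraints are satisfied.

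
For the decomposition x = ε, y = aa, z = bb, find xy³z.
aaaaaabb

Given x = '', y = 'aa', z = 'bb' and i = 3:

xy^3z = x + y·y·...·y (3 times) + z
       = '' + 'aa'^3 + 'bb'
       = '' + 'aaaaaa' + 'bb'
       = 'aaaaaabb'

The pumped string is 'aaaaaabb' with length 8.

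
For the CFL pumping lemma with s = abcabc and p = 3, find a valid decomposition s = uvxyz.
u='ab', v='c', x='a', y='b', z='c'

For s = abcabc with pumping length p = 3:

One valid decomposition:
- u = 'ab'
- v = 'c'
- x = 'a'
- y = 'b'
- z = 'c'

Verification:
- uvxyz = 'ab' + 'c' + 'a' + 'b' + 'c' = abcabc ✓
- |vxy| = |'cab'| = 3 ≤ 3 ✓
- |vy| = |'cb'| = 2 > 0 ✓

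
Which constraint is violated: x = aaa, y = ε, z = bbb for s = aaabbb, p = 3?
Violated: |y| > 0

The decomposition x = aaa, y = ε, z = bbb for s = aaabbb with p = 3
violates the constraint: |y| > 0

|y| = 0, but the pumping lemma requires |y| > 0 (y must be non-empty).

Pumping lemma constraints:
1. xyz = s (decomposition is valid)
2. |xy| ≤ p
3. |y| > 0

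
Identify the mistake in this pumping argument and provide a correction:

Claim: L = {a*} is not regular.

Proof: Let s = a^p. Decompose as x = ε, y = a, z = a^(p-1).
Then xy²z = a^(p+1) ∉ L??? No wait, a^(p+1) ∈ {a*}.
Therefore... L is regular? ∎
Error: The proof attempts to show a*  is not regular, but a* IS regular!

Correction: a* is a regular language (recognized by a simple DFA with one accepting state and self-loop on 'a'). The pumping lemma can only prove non-regularity, not regularity. For regular languages, pumping always works.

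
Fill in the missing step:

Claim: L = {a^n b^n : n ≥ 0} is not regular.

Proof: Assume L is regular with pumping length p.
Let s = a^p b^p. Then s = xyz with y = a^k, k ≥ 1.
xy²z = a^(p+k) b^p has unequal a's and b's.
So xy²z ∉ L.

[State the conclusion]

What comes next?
This contradicts the pumping lemma for regular languages,
which guarantees xy^i z ∈ L for all i ≥ 0.

Since our assumption that L is regular leads to a contradiction,
we conclude that L = {a^n b^n : n ≥ 0} is NOT regular. ∎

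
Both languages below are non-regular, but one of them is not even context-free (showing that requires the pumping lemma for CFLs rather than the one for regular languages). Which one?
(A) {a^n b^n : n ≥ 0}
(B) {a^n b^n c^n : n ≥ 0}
(B) {a^n b^n c^n : n ≥ 0}

(B) {a^n b^n c^n : n ≥ 0} requires the CFL pumping lemma.

- {a^n b^n : n ≥ 0} is context-free (but not regular)
  • Can be shown non-regular with the regular pumping lemma
  • After pumping, the number of a's and b's become unequal

- {a^n b^n c^n : n ≥ 0} is NOT context-free
  • Requires the CFL pumping lemma to prove
  • Cannot maintain three equal counts simultaneously

The CFL pumping lemma is "stronger" in that it can prove non-membership
in the larger class of context-free languages.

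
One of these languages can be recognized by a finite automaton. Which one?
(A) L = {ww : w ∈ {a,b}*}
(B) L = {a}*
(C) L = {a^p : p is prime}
(B) {a}*

(B) L = {a}* is regular.

This can be recognized by a finite automaton (DFA/NFA).
Regular expressions like {a}* define regular languages.

The other choices are not regular:
- {a^p : p is prime}: After pumping, the length becomes composite
- {ww : w ∈ {a,b}*}: After pumping, the two halves no longer match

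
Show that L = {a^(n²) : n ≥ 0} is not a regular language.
Assume for contradiction that L is regular, and let p ≥ 1 be the pumping length given by the pumping lemma.
Choose s = a^(p²). Then s ∈ L and |s| = p² ≥ p.
By the pumping lemma, s = xyz for some x, y, z with |xy| ≤ p, |y| ≥ 1, and xy^i z ∈ L for every i ≥ 0.
Here y = a^k for some k with 1 ≤ k ≤ |xy| ≤ p.

Take i = 2: |xy²z| = p² + k.
Now p² < p² + k ≤ p² + p < p² + 2p + 1 = (p + 1)².
So |xy²z| lies strictly between the consecutive squares p² and (p + 1)², hence is not a perfect square, and xy²z ∉ L.

This contradicts the pumping lemma, which requires xy^i z ∈ L for all i ≥ 0.
Hence L = {a^(n²) : n ≥ 0} is not regular. ∎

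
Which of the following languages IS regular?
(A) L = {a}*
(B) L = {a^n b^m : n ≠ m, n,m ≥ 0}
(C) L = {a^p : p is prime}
(A) {a}*

(A) L = {a}* is regular.

This can be recognized by a finite automaton (DFA/NFA).
Regular expressions like {a}* define regular languages.

The other choices are not regular:
- {a^p : p is prime}: After pumping, the length becomes composite
- {a^n b^m : n ≠ m, n,m ≥ 0}: After pumping a's, we can make n = m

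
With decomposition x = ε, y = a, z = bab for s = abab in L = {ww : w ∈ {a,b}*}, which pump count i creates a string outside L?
i = 0

xy⁰z = ε · ε · bab = bab; bab has odd length 3, so it cannot be written as ww and is not in L.
(Other choices also work, e.g. i = 2, 3; only i = 1 is guaranteed to stay in L since xy¹z = s.)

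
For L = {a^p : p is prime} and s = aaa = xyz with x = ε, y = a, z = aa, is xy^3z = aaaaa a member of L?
Yes

xy³z = ε · aaa · aa = aaaaa.
aaaaa has length 5, which is prime, so it is in L.
(A single pumped string landing in L is not a contradiction by itself; a non-regularity proof needs some i for which xy^i z ∉ L, for every admissible decomposition.)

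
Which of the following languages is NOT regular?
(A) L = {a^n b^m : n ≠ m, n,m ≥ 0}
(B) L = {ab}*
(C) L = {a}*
(A) {a^n b^m : n ≠ m, n,m ≥ 0}

(A) L = {a^n b^m : n ≠ m, n,m ≥ 0} is NOT regular.

The pumping lemma can be used to prove this:
After pumping a's, we can make n = m

The other languages are regular because they can be recognized by finite automata.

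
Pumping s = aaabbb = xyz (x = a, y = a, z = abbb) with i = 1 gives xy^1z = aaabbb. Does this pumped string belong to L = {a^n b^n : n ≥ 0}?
Yes

xy¹z = a · a · abbb = aaabbb.
aaabbb = a^3 b^3 has equal counts (3 = 3), so it is in L.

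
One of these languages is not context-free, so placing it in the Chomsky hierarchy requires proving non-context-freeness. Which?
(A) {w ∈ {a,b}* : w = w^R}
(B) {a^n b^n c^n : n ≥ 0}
(B) {a^n b^n c^n : n ≥ 0}

(B) {a^n b^n c^n : n ≥ 0} requires the CFL pumping lemma.

- {w ∈ {a,b}* : w = w^R} is context-free (but not regular)
  • Can be shown non-regular with the regular pumping lemma
  • After pumping, the string is no longer symmetric

- {a^n b^n c^n : n ≥ 0} is NOT context-free
  • Requires the CFL pumping lemma to prove
  • Cannot maintain three equal counts simultaneously

The CFL pumping lemma is "stronger" in that it can prove non-membership
in the larger class of context-free languages.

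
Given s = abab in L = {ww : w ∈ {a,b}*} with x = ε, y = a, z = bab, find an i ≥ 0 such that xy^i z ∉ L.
i = 3

xy³z = ε · aaa · bab = aaabab; aaabab has length 6; its halves are aaa and bab, which differ, so it is not in L.
(Other choices also work, e.g. i = 0, 2; only i = 1 is guaranteed to stay in L since xy¹z = s.)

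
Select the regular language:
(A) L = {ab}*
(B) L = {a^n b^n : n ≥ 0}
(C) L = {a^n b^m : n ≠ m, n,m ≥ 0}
(A) {ab}*

(A) L = {ab}* is regular.

This can be recognized by a finite automaton (DFA/NFA).
Regular expressions like {ab}* define regular languages.

The other choices are not regular:
- {a^n b^n : n ≥ 0}: After pumping, the number of a's and b's become unequal
- {a^n b^m : n ≠ m, n,m ≥ 0}: After pumping a's, we can make n = m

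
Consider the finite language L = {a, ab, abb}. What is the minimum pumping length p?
p = 4

For a finite language L, the pumping lemma holds vacuously if p > max|s| for s ∈ L.

The longest string in L = {a, ab, abb} has length 3.
If p = 4, then no string s ∈ L has |s| ≥ p, so the condition is vacuously true.

The minimum pumping length is p = 4.

Why no smaller p works: for any p ≤ 3, the longest string s ∈ L has |s| = 3 ≥ p, so it would
have to be pumpable; but pumping up (i = 2, 3, ...) produces ever longer strings, which cannot all lie in the
finite language L. So the pumping property fails for every p ≤ 3.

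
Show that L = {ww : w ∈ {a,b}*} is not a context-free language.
Assume for contradiction that L is context-free, and let p ≥ 1 be the pumping length given by the pumping lemma for CFLs.
Choose s = a^p b^p a^p b^p. Then s ∈ L (take w = a^p b^p) and |s| = 4p ≥ p.
By the CFL pumping lemma, s = uvxyz for some u, v, x, y, z with |vxy| ≤ p, |vy| ≥ 1, and uv^i xy^i z ∈ L for every i ≥ 0.

Write s as four blocks A₁ B₁ A₂ B₂ with A₁ = A₂ = a^p and B₁ = B₂ = b^p. Since |vxy| ≤ p, the window vxy lies inside at most two adjacent blocks. Take i = 0 and let t = uxz, so |t| = 4p − |vy| with 1 ≤ |vy| ≤ p. If |t| is odd, t ∉ L immediately, so assume |vy| is even (hence |vy| ≥ 2) and |t|/2 = 2p − |vy|/2, which satisfies p ≤ |t|/2 ≤ 2p − 1.

Case 1 (vxy inside A₁B₁): t = a^(p−j) b^(p−l) a^p b^p with j + l = |vy|. The second half of t has length < 2p, so it is a suffix of the trailing a^p b^p and ends in b; the first half is a^(p−j) b^(p−l) a^((j+l)/2), which ends in a because (j+l)/2 ≥ 1. The halves differ, so t ∉ L.

Case 2 (vxy inside B₁A₂, straddling the middle): t = a^p b^(p−j) a^(p−l) b^p with j + l = |vy|. If t = ww, then w is a prefix of t of length ≥ p, so w begins with a^p; and w is a suffix of t of length ≥ p, so w ends with b^p. That forces |w| ≥ 2p, contradicting |w| = |t|/2 ≤ 2p − 1. So t ∉ L.

Case 3 (vxy inside A₂B₂): t = a^p b^p a^(p−j) b^(p−l) with j + l = |vy|. The first half of t is a prefix of a^p b^p, so it begins with a; the second half is b^((j+l)/2) a^(p−j) b^(p−l), which begins with b. The halves differ, so t ∉ L.

In every case uv⁰xy⁰z = uxz ∉ L.

This contradicts the CFL pumping lemma, which requires uv^i xy^i z ∈ L for all i ≥ 0.
Hence L = {ww : w ∈ {a,b}*} is not context-free. ∎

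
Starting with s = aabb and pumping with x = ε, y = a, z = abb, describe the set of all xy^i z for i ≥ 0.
{xy^i z : i ≥ 0} = {a^(i+1) b^2 : i ≥ 0} = {abb, aabb, aaabb, ...}

With x = ε, y = a, z = abb: Starting with aabb and pumping the first 'a' (z = abb keeps the second 'a'), we get strings with i+1 a's followed by 2 b's for i = 0, 1, 2, ...; note bb is not produced because z always contributes one a.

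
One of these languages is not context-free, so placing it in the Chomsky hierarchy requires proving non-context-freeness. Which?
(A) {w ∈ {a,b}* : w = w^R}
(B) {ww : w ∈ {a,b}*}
(B) {ww : w ∈ {a,b}*}

(B) {ww : w ∈ {a,b}*} requires the CFL pumping lemma.

- {w ∈ {a,b}* : w = w^R} is context-free (but not regular)
  • Can be shown non-regular with the regular pumping lemma
  • After pumping, the string is no longer symmetric

- {ww : w ∈ {a,b}*} is NOT context-free
  • Requires the CFL pumping lemma to prove
  • Cannot verify equality of two arbitrary substrings

The CFL pumping lemma is "stronger" in that it can prove non-membership
in the larger class of context-free languages.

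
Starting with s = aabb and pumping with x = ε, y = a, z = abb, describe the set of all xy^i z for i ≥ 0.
{xy^i z : i ≥ 0} = {a^(i+1) b^2 : i ≥ 0} = {abb, aabb, aaabb, ...}

With x = ε, y = a, z = abb: Starting with aabb and pumping the first 'a' (z = abb keeps the second 'a'), we get strings with i+1 a's followed by 2 b's for i = 0, 1, 2, ...; note bb is not produced because z always contributes one a.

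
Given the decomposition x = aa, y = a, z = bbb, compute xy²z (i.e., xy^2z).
aaaabbb

Given x = 'aa', y = 'a', z = 'bbb' and i = 2:

xy^2z = x + y·y·...·y (2 times) + z
       = 'aa' + 'a'^2 + 'bbb'
       = 'aa' + 'aa' + 'bbb'
       = 'aaaabbb'

The pumped string is 'aaaabbb' with length 7.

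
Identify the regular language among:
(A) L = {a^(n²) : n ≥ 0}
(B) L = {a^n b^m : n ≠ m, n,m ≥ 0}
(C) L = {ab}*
(C) {ab}*

(C) L = {ab}* is regular.

This can be recognized by a finite automaton (DFA/NFA).
Regular expressions like {ab}* define regular languages.

The other choices are not regular:
- {a^(n²) : n ≥ 0}: After pumping, length is no longer a perfect square
- {a^n b^m : n ≠ m, n,m ≥ 0}: After pumping a's, we can make n = m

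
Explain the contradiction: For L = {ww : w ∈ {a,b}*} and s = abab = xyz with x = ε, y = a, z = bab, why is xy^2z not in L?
xy²z = aabab ∉ L

Pumping with i = 2 replaces y = a by y² = aa:
- Original: s = xyz = abab; abab splits into halves ab · ab, which are equal, so it is in L (w = ab)
- Pumped: xy²z = ε · aa · bab = aabab
- aabab has odd length 5, so it cannot be written as ww and is not in L

The pumping lemma would require xy²z ∈ L, so this decomposition yields a contradiction.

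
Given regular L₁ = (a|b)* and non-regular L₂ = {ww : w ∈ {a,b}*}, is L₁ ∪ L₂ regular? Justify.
Yes — L₁ ∪ L₂ is regular.

{ww} ⊆ (a|b)*, so L₁ ∪ L₂ = (a|b)*, which is regular.

Note that the bare facts "L₁ regular, L₂ non-regular" do not settle the question by themselves: the closure of regular languages under ∪, ∩, complement and difference applies only when BOTH operands are regular. With a non-regular operand the result can come out regular or non-regular depending on the specific languages, so one has to work out L₁ ∪ L₂ for this particular pair, as above.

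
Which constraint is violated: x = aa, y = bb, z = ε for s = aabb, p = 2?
Violated: |xy| ≤ p

The decomposition x = aa, y = bb, z = ε for s = aabb with p = 2
violates the constraint: |xy| ≤ p

|xy| = |aabb| = 4 > 2 = p. The decomposition puts too many characters in xy.

Pumping lemma constraints:
1. xyz = s (decomposition is valid)
2. |xy| ≤ p
3. |y| > 0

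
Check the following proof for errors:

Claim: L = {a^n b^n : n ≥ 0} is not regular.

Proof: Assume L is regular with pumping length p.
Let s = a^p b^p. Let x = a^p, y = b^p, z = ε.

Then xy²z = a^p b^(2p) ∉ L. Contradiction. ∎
The proof is INCORRECT.

Error: The decomposition violates |xy| ≤ p.
With x = a^p and y = b^p, we have |xy| = 2p > p.
The pumping lemma requires |xy| ≤ p, so y must be within the first p characters.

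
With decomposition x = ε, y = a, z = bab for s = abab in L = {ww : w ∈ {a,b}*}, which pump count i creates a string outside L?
i = 3

xy³z = ε · aaa · bab = aaabab; aaabab has length 6; its halves are aaa and bab, which differ, so it is not in L.
(Other choices also work, e.g. i = 0, 2; only i = 1 is guaranteed to stay in L since xy¹z = s.)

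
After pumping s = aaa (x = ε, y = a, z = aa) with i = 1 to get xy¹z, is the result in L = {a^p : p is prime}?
Yes

xy¹z = ε · a · aa = aaa.
aaa has length 3, which is prime, so it is in L.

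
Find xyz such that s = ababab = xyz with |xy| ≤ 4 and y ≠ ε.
x = '', y = 'aba', z = 'bab'

For s = ababab and p = 4, one valid decomposition is:
- x = '' (length 0)
- y = 'aba' (length 3)
- z = 'bab' (length 3)

Verification:
- xyz = '' + 'aba' + 'bab' = ababab ✓
- |xy| = 3 ≤ 4 ✓
- |y| = 3 > 0 ✓

All pumping lemma constraints are satisfied.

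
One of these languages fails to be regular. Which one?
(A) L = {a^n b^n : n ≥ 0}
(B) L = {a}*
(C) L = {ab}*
(A) {a^n b^n : n ≥ 0}

(A) L = {a^n b^n : n ≥ 0} is NOT regular.

The pumping lemma can be used to prove this:
After pumping, the number of a's and b's become unequal

The other languages are regular because they can be recognized by finite automata.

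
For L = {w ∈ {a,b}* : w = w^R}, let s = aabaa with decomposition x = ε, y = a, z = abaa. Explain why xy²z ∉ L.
xy²z = aaabaa ∉ L

Pumping with i = 2 replaces y = a by y² = aa:
- Original: s = xyz = aabaa; aabaa reversed is aabaa, the same string, so it is a palindrome and is in L
- Pumped: xy²z = ε · aa · abaa = aaabaa
- aaabaa reversed is aabaaa ≠ aaabaa, so it is not a palindrome and is not in L

The pumping lemma would require xy²z ∈ L, so this decomposition yields a contradiction.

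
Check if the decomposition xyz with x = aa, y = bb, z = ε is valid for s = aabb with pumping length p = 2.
Violated: |xy| ≤ p

The decomposition x = aa, y = bb, z = ε for s = aabb with p = 2
violates the constraint: |xy| ≤ p

|xy| = |aabb| = 4 > 2 = p. The decomposition puts too many characters in xy.

Pumping lemma constraints:
1. xyz = s (decomposition is valid)
2. |xy| ≤ p
3. |y| > 0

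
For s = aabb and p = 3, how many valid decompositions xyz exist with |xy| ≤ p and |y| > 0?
6

For s = 'aabb' with pumping length p = 3:

Constraints: |xy| ≤ 3, |y| > 0

Valid decompositions (|xy| ≤ p, |y| ≥ 1):
  • x='', y='a', z='abb'
  • x='a', y='a', z='bb'
  • x='', y='aa', z='bb'
  • x='aa', y='b', z='b'
  • x='a', y='ab', z='b'
  • x='', y='aab', z='b'

Total count: 6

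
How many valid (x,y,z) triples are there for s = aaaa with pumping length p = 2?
3

For s = 'aaaa' with pumping length p = 2:

Constraints: |xy| ≤ 2, |y| > 0

Valid decompositions (|xy| ≤ p, |y| ≥ 1):
  • x='', y='a', z='aaa'
  • x='a', y='a', z='aa'
  • x='', y='aa', z='aa'

Total count: 3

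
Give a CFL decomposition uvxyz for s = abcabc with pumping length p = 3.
u='ab', v='c', x='a', y='b', z='c'

For s = abcabc with pumping length p = 3:

One valid decomposition:
- u = 'ab'
- v = 'c'
- x = 'a'
- y = 'b'
- z = 'c'

Verification:
- uvxyz = 'ab' + 'c' + 'a' + 'b' + 'c' = abcabc ✓
- |vxy| = |'cab'| = 3 ≤ 3 ✓
- |vy| = |'cb'| = 2 > 0 ✓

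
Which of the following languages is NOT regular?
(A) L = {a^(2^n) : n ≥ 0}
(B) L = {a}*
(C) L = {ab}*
(A) {a^(2^n) : n ≥ 0}

(A) L = {a^(2^n) : n ≥ 0} is NOT regular.

The pumping lemma can be used to prove this:
After pumping, length is no longer a power of 2

The other languages are regular because they can be recognized by finite automata.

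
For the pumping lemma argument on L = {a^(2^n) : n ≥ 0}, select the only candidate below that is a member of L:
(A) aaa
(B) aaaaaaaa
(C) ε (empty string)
(B) aaaaaaaa

The pumping lemma is applied to a string s that lies in L, so first check membership of each option:
- (A) aaa has length 3, strictly between 2^1 = 2 and 2^2 = 4, so it is not in L ✗
- (B) aaaaaaaa has length 8 = 2^3, so it is in L ✓
- (C) ε has length 0, which is not a power of 2, so it is not in L ✗

Only (B) aaaaaaaa is in L, so it is the only candidate that could play the role of s.
(In a complete proof one picks s in terms of the pumping length p so that |s| ≥ p is guaranteed; a fixed string like aaaaaaaa illustrates the shape of such an s.)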